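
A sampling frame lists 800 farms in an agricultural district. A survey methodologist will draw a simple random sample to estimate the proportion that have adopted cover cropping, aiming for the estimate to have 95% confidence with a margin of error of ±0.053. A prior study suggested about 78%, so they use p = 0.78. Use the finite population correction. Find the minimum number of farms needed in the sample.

For 95% confidence, z = 1.960.
Unadjusted: n₀ = 1.960² × 0.78 × 0.22 / 0.053² ≈ 234.68, so n₀ = 235.
Finite population correction with N = 800: n = n₀ / (1 + (n₀−1)/N) = 235 / (1 + 234/800) = 235 / 1.2925 ≈ 181.82.
Rounding up, n = 182.

182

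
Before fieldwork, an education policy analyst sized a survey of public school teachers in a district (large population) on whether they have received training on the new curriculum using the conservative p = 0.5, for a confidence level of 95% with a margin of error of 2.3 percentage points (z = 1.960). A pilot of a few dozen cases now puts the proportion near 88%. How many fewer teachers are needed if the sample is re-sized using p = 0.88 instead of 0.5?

1049

Conservative (p = 0.5): n = 1.960² × 0.25 / 0.023² ≈ 1815.50 → 1816.
Using p = 0.88: p(1−p) = 0.1056, so n = 1.960² × 0.1056 / 0.023² ≈ 766.87 → 767.
Reduction: 1816 − 767 = 1049.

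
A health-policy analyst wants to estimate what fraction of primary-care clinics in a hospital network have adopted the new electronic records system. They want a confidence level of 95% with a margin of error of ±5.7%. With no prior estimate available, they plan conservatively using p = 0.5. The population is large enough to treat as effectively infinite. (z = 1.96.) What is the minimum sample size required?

With p = 0.5, p(1−p) = 0.25.
n = z²·p(1−p)/E² = 1.96² × 0.2500 / 0.057² = 3.8416 × 0.2500 / 0.003249 ≈ 295.60.
Rounding up gives n = 296.

296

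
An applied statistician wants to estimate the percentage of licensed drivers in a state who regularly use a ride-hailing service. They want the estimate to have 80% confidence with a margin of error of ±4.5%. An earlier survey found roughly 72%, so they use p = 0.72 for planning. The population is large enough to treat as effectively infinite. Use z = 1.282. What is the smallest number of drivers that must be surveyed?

164

With p = 0.72, p(1−p) = 0.2016.
n = z²·p(1−p)/E² = 1.282² × 0.2016 / 0.045² = 1.6435 × 0.2016 / 0.002025 ≈ 163.62.
Rounding up gives n = 164.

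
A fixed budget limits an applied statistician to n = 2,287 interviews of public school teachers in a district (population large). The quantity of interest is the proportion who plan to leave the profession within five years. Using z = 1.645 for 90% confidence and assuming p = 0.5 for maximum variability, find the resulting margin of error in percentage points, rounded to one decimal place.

1.7

SE(p̂) = √[p(1−p)/n] = √[0.2500/2287] = 0.01046.
E = z × SE = 1.645 × 0.01046 = 0.01720, or 1.7 percentage points.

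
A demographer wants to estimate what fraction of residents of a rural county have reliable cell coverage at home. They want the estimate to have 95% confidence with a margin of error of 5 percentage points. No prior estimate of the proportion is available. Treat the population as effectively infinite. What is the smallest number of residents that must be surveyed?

For 95% confidence, z = 1.96.
With no prior estimate, use p = 0.5, giving p(1−p) = 0.25.
n = z²·p(1−p)/E² = 1.96² × 0.2500 / 0.050² = 3.8416 × 0.2500 / 0.002500 ≈ 384.16.
Rounding up gives n = 385.

385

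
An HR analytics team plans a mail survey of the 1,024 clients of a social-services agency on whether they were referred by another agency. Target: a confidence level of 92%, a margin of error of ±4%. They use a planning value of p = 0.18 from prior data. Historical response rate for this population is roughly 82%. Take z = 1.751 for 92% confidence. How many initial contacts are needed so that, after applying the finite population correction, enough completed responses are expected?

271

Completed interviews needed (unadjusted): n₀ = 1.751² × 0.1476 / 0.040² ≈ 282.84 → 283.
FPC for N = 1,024: n = 283 / (1 + 282/1024) = 283 / 1.2754 ≈ 221.89 → 222.
At an 82% response rate, contacts needed = 222 / 0.82 ≈ 270.73 → 271.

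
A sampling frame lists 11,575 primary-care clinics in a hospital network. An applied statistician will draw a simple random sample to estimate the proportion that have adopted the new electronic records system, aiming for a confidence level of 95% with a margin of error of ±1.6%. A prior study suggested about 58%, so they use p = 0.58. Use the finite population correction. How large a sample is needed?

2779

For 95% confidence, z = 1.960.
Unadjusted: n₀ = 1.960² × 0.58 × 0.42 / 0.016² ≈ 3655.52, so n₀ = 3656.
Finite population correction with N = 11,575: n = n₀ / (1 + (n₀−1)/N) = 3656 / (1 + 3655/11575) = 3656 / 1.3158 ≈ 2778.61.
Rounding up, n = 2779.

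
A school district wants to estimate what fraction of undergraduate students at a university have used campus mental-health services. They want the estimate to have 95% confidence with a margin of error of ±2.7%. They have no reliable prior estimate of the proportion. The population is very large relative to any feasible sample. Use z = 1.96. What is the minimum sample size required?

With no prior estimate, use p = 0.5, giving p(1−p) = 0.25.
n = z²·p(1−p)/E² = 1.96² × 0.2500 / 0.027² = 3.8416 × 0.2500 / 0.000729 ≈ 1317.42.
Rounding up gives n = 1318.

1318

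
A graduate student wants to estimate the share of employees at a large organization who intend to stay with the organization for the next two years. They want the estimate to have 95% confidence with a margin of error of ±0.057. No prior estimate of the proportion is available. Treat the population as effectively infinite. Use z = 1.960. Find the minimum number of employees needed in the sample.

With no prior estimate, use p = 0.5, giving p(1−p) = 0.25.
n = z²·p(1−p)/E² = 1.960² × 0.2500 / 0.057² = 3.8416 × 0.2500 / 0.003249 ≈ 295.60.
Rounding up gives n = 296.

296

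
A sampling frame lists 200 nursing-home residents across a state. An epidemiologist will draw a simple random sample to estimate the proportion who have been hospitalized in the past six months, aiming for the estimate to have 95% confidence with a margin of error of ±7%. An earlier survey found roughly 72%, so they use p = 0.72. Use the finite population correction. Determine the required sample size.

For 95% confidence, z = 1.960.
Unadjusted: n₀ = 1.960² × 0.72 × 0.28 / 0.070² ≈ 158.05, so n₀ = 159.
Finite population correction with N = 200: n = n₀ / (1 + (n₀−1)/N) = 159 / (1 + 158/200) = 159 / 1.7900 ≈ 88.83.
Rounding up, n = 89.

89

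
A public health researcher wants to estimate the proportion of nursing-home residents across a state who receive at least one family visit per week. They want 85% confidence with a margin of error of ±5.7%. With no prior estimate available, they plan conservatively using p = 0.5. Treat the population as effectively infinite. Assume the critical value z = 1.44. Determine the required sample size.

With p = 0.5, p(1−p) = 0.25.
n = z²·p(1−p)/E² = 1.44² × 0.2500 / 0.057² = 2.0736 × 0.2500 / 0.003249 ≈ 159.56.
Rounding up gives n = 160.

160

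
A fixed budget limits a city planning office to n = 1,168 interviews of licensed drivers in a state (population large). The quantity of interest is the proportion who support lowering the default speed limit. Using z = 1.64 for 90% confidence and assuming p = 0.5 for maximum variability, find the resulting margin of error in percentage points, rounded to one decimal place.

2.4

SE(p̂) = √[p(1−p)/n] = √[0.2500/1168] = 0.01463.
E = z × SE = 1.64 × 0.01463 = 0.02399, or 2.4 percentage points.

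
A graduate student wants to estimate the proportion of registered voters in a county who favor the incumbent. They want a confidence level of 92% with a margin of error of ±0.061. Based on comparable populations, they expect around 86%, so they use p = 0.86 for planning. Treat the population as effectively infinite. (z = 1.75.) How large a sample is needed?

With p = 0.86, p(1−p) = 0.1204.
n = z²·p(1−p)/E² = 1.75² × 0.1204 / 0.061² = 3.0625 × 0.1204 / 0.003721 ≈ 99.09.
Rounding up gives n = 100.

100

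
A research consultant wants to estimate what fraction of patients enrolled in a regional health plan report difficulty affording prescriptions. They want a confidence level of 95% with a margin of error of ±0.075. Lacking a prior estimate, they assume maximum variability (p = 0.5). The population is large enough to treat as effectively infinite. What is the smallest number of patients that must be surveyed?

171

For 95% confidence, z = 1.960.
With p = 0.5, p(1−p) = 0.25.
n = z²·p(1−p)/E² = 1.960² × 0.2500 / 0.075² = 3.8416 × 0.2500 / 0.005625 ≈ 170.74.
Rounding up gives n = 171.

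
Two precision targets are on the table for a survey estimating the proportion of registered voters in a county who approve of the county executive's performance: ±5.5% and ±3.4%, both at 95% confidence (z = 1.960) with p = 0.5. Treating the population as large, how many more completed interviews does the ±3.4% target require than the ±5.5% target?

At ±5.5%: n = 1.960² × 0.2500 / 0.055² ≈ 317.49 → 318.
At ±3.4%: n = 1.960² × 0.2500 / 0.034² ≈ 830.80 → 831.
Additional respondents: 831 − 318 = 513.

513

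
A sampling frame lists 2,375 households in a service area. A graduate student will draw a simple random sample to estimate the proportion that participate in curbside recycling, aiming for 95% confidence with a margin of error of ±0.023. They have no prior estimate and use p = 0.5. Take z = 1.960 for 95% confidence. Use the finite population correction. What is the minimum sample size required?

1030

Unadjusted: n₀ = 1.960² × 0.50 × 0.50 / 0.023² ≈ 1815.50, so n₀ = 1816.
Finite population correction with N = 2,375: n = n₀ / (1 + (n₀−1)/N) = 1816 / (1 + 1815/2375) = 1816 / 1.7642 ≈ 1029.36.
Rounding up, n = 1030.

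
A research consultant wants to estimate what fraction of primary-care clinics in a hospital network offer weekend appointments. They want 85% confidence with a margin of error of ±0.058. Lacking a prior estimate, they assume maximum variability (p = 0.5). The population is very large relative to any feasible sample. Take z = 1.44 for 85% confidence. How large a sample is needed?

With p = 0.5, p(1−p) = 0.25.
n = z²·p(1−p)/E² = 1.44² × 0.2500 / 0.058² = 2.0736 × 0.2500 / 0.003364 ≈ 154.10.
Rounding up gives n = 155.

155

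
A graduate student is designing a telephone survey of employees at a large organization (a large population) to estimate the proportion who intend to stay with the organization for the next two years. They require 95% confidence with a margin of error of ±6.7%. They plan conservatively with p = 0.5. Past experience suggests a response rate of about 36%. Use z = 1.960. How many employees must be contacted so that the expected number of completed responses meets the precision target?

Completed interviews needed: n₀ = 1.960² × 0.2500 / 0.067² ≈ 213.95 → 214.
At a 36% response rate, contacts needed = 214 / 0.36 ≈ 594.44 → 595.

595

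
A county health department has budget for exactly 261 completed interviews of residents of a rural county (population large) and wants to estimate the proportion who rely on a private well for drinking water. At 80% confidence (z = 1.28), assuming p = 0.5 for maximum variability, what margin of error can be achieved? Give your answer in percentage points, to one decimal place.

SE(p̂) = √[p(1−p)/n] = √[0.2500/261] = 0.03095.
E = z × SE = 1.28 × 0.03095 = 0.03962, or 4.0 percentage points.

4.0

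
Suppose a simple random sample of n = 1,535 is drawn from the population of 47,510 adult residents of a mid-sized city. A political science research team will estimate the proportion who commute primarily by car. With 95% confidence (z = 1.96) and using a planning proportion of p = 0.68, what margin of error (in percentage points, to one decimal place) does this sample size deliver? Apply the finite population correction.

2.3

Finite-population factor: (N−n)/(N−1) = (47510−1535)/(47510−1) = 0.9677.
SE(p̂) = √[p(1−p)/n · (N−n)/(N−1)] = √[0.2176/1535 × 0.9677] = 0.01171.
E = z × SE = 1.96 × 0.01171 = 0.02296 ≈ 2.3 percentage points.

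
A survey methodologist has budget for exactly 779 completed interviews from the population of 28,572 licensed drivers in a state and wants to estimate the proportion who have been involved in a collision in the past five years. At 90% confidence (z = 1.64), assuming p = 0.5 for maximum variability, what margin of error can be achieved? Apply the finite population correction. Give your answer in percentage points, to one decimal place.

2.9

Finite-population factor: (N−n)/(N−1) = (28572−779)/(28572−1) = 0.9728.
SE(p̂) = √[p(1−p)/n · (N−n)/(N−1)] = √[0.2500/779 × 0.9728] = 0.01767.
E = z × SE = 1.64 × 0.01767 = 0.02898 ≈ 2.9 percentage points.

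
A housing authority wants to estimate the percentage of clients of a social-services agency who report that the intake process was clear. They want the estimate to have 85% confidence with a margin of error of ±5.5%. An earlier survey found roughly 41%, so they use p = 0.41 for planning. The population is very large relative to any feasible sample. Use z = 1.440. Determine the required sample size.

With p = 0.41, p(1−p) = 0.2419.
n = z²·p(1−p)/E² = 1.440² × 0.2419 / 0.055² = 2.0736 × 0.2419 / 0.003025 ≈ 165.82.
Rounding up gives n = 166.

166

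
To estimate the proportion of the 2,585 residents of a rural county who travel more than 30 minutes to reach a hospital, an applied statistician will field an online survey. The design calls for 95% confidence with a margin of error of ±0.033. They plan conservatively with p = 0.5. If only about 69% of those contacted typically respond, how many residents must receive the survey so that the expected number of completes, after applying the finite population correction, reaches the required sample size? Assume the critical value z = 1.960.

Completed interviews needed (unadjusted): n₀ = 1.960² × 0.2500 / 0.033² ≈ 881.91 → 882.
FPC for N = 2,585: n = 882 / (1 + 881/2585) = 882 / 1.3408 ≈ 657.81 → 658.
At a 69% response rate, contacts needed = 658 / 0.69 ≈ 953.62 → 954.

954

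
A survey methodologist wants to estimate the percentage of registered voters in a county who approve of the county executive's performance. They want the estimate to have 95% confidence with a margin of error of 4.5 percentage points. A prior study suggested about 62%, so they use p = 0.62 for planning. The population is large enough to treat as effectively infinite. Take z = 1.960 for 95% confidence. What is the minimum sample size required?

With p = 0.62, p(1−p) = 0.2356.
n = z²·p(1−p)/E² = 1.960² × 0.2356 / 0.045² = 3.8416 × 0.2356 / 0.002025 ≈ 446.95.
Rounding up gives n = 447.

447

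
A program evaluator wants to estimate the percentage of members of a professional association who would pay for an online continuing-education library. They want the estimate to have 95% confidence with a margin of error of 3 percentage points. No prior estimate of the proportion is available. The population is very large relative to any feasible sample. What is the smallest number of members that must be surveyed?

For 95% confidence, z = 1.96.
With no prior estimate, use p = 0.5, giving p(1−p) = 0.25.
n = z²·p(1−p)/E² = 1.96² × 0.2500 / 0.030² = 3.8416 × 0.2500 / 0.000900 ≈ 1067.11.
Rounding up gives n = 1068.

1068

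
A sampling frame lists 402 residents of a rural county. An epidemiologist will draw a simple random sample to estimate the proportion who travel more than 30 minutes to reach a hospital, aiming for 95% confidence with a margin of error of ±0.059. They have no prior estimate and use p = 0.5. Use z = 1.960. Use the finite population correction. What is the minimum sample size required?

Unadjusted: n₀ = 1.960² × 0.50 × 0.50 / 0.059² ≈ 275.90, so n₀ = 276.
Finite population correction with N = 402: n = n₀ / (1 + (n₀−1)/N) = 276 / (1 + 275/402) = 276 / 1.6841 ≈ 163.89.
Rounding up, n = 164.

164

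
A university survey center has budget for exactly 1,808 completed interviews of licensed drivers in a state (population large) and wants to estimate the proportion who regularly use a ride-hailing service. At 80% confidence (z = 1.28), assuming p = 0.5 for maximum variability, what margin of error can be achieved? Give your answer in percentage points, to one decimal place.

SE(p̂) = √[p(1−p)/n] = √[0.2500/1808] = 0.01176.
E = z × SE = 1.28 × 0.01176 = 0.01505, or 1.5 percentage points.

1.5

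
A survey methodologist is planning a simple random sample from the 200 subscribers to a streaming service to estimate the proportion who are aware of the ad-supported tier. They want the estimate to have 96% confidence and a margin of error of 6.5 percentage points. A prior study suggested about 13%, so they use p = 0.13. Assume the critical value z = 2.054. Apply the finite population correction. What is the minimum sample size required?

Unadjusted: n₀ = 2.054² × 0.13 × 0.87 / 0.065² ≈ 112.94, so n₀ = 113.
Finite population correction with N = 200: n = n₀ / (1 + (n₀−1)/N) = 113 / (1 + 112/200) = 113 / 1.5600 ≈ 72.44.
Rounding up, n = 73.

73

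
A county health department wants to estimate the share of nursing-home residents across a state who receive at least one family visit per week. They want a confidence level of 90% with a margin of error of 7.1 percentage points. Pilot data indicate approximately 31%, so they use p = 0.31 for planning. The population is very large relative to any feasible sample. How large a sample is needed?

115

For 90% confidence, z = 1.64.
With p = 0.31, p(1−p) = 0.2139.
n = z²·p(1−p)/E² = 1.64² × 0.2139 / 0.071² = 2.6896 × 0.2139 / 0.005041 ≈ 114.13.
Rounding up gives n = 115.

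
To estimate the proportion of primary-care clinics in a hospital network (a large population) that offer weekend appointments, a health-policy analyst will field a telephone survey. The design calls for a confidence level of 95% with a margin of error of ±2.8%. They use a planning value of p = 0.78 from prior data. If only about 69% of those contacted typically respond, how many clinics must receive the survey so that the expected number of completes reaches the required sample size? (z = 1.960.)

Completed interviews needed: n₀ = 1.960² × 0.1716 / 0.028² ≈ 840.84 → 841.
At a 69% response rate, contacts needed = 841 / 0.69 ≈ 1218.84 → 1219.

1219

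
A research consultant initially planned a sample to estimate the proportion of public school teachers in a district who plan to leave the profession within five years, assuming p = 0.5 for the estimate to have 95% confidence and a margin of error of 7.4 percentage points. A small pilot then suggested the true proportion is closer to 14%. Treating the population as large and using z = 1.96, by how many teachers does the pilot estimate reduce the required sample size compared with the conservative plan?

91

Conservative (p = 0.5): n = 1.96² × 0.25 / 0.074² ≈ 175.38 → 176.
Using p = 0.14: p(1−p) = 0.1204, so n = 1.96² × 0.1204 / 0.074² ≈ 84.46 → 85.
Reduction: 176 − 85 = 91.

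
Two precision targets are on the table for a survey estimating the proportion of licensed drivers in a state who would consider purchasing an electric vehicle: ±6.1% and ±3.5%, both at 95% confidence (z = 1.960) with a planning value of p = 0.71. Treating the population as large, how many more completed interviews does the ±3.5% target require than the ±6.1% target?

433

At ±6.1%: n = 1.960² × 0.2059 / 0.061² ≈ 212.57 → 213.
At ±3.5%: n = 1.960² × 0.2059 / 0.035² ≈ 645.70 → 646.
Additional respondents: 646 − 213 = 433.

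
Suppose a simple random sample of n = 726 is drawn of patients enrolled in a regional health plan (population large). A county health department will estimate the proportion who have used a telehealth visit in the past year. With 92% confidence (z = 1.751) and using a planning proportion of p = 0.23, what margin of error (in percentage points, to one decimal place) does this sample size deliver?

2.7

SE(p̂) = √[p(1−p)/n] = √[0.1771/726] = 0.01562.
E = z × SE = 1.751 × 0.01562 = 0.02735, or 2.7 percentage points.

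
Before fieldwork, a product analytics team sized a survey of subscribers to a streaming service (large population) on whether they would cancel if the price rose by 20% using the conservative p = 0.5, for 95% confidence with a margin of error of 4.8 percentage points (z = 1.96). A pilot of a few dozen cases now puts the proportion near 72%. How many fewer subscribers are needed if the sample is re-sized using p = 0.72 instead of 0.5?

80

Conservative (p = 0.5): n = 1.96² × 0.25 / 0.048² ≈ 416.84 → 417.
Using p = 0.72: p(1−p) = 0.2016, so n = 1.96² × 0.2016 / 0.048² ≈ 336.14 → 337.
Reduction: 417 − 337 = 80.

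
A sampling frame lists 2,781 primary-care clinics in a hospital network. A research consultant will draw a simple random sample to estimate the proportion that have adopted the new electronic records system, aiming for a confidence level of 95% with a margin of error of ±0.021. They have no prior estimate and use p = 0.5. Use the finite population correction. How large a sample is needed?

1222

For 95% confidence, z = 1.960.
Unadjusted: n₀ = 1.960² × 0.50 × 0.50 / 0.021² ≈ 2177.78, so n₀ = 2178.
Finite population correction with N = 2,781: n = n₀ / (1 + (n₀−1)/N) = 2178 / (1 + 2177/2781) = 2178 / 1.7828 ≈ 1221.67.
Rounding up, n = 1222.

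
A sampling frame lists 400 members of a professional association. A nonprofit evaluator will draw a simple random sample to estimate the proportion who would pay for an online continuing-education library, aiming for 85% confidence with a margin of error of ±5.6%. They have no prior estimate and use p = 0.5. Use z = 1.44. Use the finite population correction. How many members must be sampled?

Unadjusted: n₀ = 1.44² × 0.50 × 0.50 / 0.056² ≈ 165.31, so n₀ = 166.
Finite population correction with N = 400: n = n₀ / (1 + (n₀−1)/N) = 166 / (1 + 165/400) = 166 / 1.4125 ≈ 117.52.
Rounding up, n = 118.

118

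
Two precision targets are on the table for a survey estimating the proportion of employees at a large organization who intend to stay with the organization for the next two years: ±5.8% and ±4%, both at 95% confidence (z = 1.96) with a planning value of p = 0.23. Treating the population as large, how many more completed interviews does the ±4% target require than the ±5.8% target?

223

At ±5.8%: n = 1.96² × 0.1771 / 0.058² ≈ 202.24 → 203.
At ±4%: n = 1.96² × 0.1771 / 0.040² ≈ 425.22 → 426.
Additional respondents: 426 − 203 = 223.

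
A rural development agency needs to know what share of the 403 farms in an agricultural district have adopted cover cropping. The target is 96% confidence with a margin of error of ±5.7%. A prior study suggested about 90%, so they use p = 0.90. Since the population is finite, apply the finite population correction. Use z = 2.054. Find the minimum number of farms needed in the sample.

Unadjusted: n₀ = 2.054² × 0.90 × 0.10 / 0.057² ≈ 116.87, so n₀ = 117.
Finite population correction with N = 403: n = n₀ / (1 + (n₀−1)/N) = 117 / (1 + 116/403) = 117 / 1.2878 ≈ 90.85.
Rounding up, n = 91.

91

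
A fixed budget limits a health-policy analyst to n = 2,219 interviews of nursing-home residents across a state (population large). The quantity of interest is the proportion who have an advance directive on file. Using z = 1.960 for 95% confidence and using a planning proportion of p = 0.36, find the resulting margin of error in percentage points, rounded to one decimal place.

SE(p̂) = √[p(1−p)/n] = √[0.2304/2219] = 0.01019.
E = z × SE = 1.960 × 0.01019 = 0.01997, or 2.0 percentage points.

2.0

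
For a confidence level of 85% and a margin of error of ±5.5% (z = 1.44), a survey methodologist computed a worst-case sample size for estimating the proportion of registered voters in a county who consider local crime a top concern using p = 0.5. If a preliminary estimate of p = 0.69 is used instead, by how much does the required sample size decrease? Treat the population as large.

25

Conservative (p = 0.5): n = 1.44² × 0.25 / 0.055² ≈ 171.37 → 172.
Using p = 0.69: p(1−p) = 0.2139, so n = 1.44² × 0.2139 / 0.055² ≈ 146.63 → 147.
Reduction: 172 − 147 = 25.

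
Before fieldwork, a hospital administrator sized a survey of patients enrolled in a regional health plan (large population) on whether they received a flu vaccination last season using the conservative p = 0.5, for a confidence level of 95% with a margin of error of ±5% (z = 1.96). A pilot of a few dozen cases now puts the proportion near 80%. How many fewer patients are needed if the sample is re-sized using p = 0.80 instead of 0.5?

Conservative (p = 0.5): n = 1.96² × 0.25 / 0.050² ≈ 384.16 → 385.
Using p = 0.80: p(1−p) = 0.1600, so n = 1.96² × 0.1600 / 0.050² ≈ 245.86 → 246.
Reduction: 385 − 246 = 139.

139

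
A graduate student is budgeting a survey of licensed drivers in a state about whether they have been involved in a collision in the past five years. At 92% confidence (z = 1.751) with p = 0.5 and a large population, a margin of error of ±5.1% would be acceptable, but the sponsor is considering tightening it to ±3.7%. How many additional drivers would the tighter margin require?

265

At ±5.1%: n = 1.751² × 0.2500 / 0.051² ≈ 294.69 → 295.
At ±3.7%: n = 1.751² × 0.2500 / 0.037² ≈ 559.90 → 560.
Additional respondents: 560 − 295 = 265.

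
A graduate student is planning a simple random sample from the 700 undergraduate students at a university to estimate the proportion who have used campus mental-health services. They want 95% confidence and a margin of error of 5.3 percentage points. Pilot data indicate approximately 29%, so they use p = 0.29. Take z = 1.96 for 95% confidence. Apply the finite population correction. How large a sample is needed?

202

Unadjusted: n₀ = 1.96² × 0.29 × 0.71 / 0.053² ≈ 281.59, so n₀ = 282.
Finite population correction with N = 700: n = n₀ / (1 + (n₀−1)/N) = 282 / (1 + 281/700) = 282 / 1.4014 ≈ 201.22.
Rounding up, n = 202.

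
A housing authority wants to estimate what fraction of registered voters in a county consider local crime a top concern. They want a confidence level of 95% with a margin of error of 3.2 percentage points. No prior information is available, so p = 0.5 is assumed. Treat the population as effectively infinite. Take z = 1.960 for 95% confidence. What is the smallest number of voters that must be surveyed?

938

With p = 0.5, p(1−p) = 0.25.
n = z²·p(1−p)/E² = 1.960² × 0.2500 / 0.032² = 3.8416 × 0.2500 / 0.001024 ≈ 937.89.
Rounding up gives n = 938.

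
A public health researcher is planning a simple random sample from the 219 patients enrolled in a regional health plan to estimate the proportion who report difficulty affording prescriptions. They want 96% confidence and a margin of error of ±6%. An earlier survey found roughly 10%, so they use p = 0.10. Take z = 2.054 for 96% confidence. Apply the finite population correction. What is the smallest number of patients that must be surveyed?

72

Unadjusted: n₀ = 2.054² × 0.10 × 0.90 / 0.060² ≈ 105.47, so n₀ = 106.
Finite population correction with N = 219: n = n₀ / (1 + (n₀−1)/N) = 106 / (1 + 105/219) = 106 / 1.4795 ≈ 71.65.
Rounding up, n = 72.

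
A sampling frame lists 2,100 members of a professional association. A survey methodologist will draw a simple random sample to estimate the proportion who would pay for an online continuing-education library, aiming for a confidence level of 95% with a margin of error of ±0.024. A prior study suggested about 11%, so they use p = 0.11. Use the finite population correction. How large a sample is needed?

For 95% confidence, z = 1.96.
Unadjusted: n₀ = 1.96² × 0.11 × 0.89 / 0.024² ≈ 652.94, so n₀ = 653.
Finite population correction with N = 2,100: n = n₀ / (1 + (n₀−1)/N) = 653 / (1 + 652/2100) = 653 / 1.3105 ≈ 498.29.
Rounding up, n = 499.

499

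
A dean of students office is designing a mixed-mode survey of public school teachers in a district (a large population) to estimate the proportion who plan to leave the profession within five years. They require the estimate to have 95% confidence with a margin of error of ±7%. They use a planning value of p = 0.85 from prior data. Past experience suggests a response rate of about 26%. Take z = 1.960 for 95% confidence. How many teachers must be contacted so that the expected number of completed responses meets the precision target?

Completed interviews needed: n₀ = 1.960² × 0.1275 / 0.070² ≈ 99.96 → 100.
At a 26% response rate, contacts needed = 100 / 0.26 ≈ 384.62 → 385.

385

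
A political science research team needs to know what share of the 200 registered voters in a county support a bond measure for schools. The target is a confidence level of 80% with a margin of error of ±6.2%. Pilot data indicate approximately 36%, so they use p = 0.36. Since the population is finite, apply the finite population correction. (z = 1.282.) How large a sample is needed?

Unadjusted: n₀ = 1.282² × 0.36 × 0.64 / 0.062² ≈ 98.51, so n₀ = 99.
Finite population correction with N = 200: n = n₀ / (1 + (n₀−1)/N) = 99 / (1 + 98/200) = 99 / 1.4900 ≈ 66.44.
Rounding up, n = 67.

67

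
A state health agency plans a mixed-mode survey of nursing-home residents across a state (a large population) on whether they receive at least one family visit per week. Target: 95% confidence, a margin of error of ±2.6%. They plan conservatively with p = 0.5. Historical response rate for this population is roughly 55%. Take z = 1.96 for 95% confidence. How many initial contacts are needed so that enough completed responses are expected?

2584

Completed interviews needed: n₀ = 1.96² × 0.2500 / 0.026² ≈ 1420.71 → 1421.
At a 55% response rate, contacts needed = 1421 / 0.55 ≈ 2583.64 → 2584.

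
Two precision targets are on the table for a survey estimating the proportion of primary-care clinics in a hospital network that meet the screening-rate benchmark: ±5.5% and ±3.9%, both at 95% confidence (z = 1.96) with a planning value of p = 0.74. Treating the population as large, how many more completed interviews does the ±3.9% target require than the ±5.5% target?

At ±5.5%: n = 1.96² × 0.1924 / 0.055² ≈ 244.34 → 245.
At ±3.9%: n = 1.96² × 0.1924 / 0.039² ≈ 485.95 → 486.
Additional respondents: 486 − 245 = 241.

241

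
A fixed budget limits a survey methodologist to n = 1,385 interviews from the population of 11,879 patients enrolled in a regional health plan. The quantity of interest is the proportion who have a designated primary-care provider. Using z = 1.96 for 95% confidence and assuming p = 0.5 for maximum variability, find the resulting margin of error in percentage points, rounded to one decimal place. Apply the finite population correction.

2.5

Finite-population factor: (N−n)/(N−1) = (11879−1385)/(11879−1) = 0.8835.
SE(p̂) = √[p(1−p)/n · (N−n)/(N−1)] = √[0.2500/1385 × 0.8835] = 0.01263.
E = z × SE = 1.96 × 0.01263 = 0.02475 ≈ 2.5 percentage points.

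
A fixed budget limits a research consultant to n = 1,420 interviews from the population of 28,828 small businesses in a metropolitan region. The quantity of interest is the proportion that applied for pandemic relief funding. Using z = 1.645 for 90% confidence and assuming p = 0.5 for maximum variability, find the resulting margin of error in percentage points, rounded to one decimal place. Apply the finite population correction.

Finite-population factor: (N−n)/(N−1) = (28828−1420)/(28828−1) = 0.9508.
SE(p̂) = √[p(1−p)/n · (N−n)/(N−1)] = √[0.2500/1420 × 0.9508] = 0.01294.
E = z × SE = 1.645 × 0.01294 = 0.02128 ≈ 2.1 percentage points.

2.1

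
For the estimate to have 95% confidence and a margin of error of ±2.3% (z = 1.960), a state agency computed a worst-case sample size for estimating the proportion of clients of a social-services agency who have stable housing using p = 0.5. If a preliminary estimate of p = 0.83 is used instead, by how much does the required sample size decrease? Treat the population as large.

Conservative (p = 0.5): n = 1.960² × 0.25 / 0.023² ≈ 1815.50 → 1816.
Using p = 0.83: p(1−p) = 0.1411, so n = 1.960² × 0.1411 / 0.023² ≈ 1024.67 → 1025.
Reduction: 1816 − 1025 = 791.

791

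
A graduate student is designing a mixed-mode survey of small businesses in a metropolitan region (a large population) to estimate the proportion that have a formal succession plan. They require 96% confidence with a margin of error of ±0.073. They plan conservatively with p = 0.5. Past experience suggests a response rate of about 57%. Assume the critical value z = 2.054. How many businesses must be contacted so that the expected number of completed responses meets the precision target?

Completed interviews needed: n₀ = 2.054² × 0.2500 / 0.073² ≈ 197.92 → 198.
At a 57% response rate, contacts needed = 198 / 0.57 ≈ 347.37 → 348.

348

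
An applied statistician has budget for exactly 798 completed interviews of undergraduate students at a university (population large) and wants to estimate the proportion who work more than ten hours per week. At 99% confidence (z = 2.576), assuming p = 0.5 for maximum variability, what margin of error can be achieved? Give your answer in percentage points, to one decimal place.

SE(p̂) = √[p(1−p)/n] = √[0.2500/798] = 0.01770.
E = z × SE = 2.576 × 0.01770 = 0.04559, or 4.6 percentage points.

4.6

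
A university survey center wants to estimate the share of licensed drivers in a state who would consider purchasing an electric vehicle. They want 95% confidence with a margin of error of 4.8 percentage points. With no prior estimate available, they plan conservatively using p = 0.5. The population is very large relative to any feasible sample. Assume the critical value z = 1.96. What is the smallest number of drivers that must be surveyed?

417

With p = 0.5, p(1−p) = 0.25.
n = z²·p(1−p)/E² = 1.96² × 0.2500 / 0.048² = 3.8416 × 0.2500 / 0.002304 ≈ 416.84.
Rounding up gives n = 417.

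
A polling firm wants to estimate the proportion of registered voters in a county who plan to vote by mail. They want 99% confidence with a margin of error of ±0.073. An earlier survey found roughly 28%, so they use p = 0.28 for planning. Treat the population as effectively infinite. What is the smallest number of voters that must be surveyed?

252

For 99% confidence, z = 2.58.
With p = 0.28, p(1−p) = 0.2016.
n = z²·p(1−p)/E² = 2.58² × 0.2016 / 0.073² = 6.6564 × 0.2016 / 0.005329 ≈ 251.82.
Rounding up gives n = 252.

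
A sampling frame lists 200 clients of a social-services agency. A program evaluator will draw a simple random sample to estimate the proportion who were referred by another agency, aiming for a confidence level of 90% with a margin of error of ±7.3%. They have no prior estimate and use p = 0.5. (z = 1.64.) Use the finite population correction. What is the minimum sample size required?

78

Unadjusted: n₀ = 1.64² × 0.50 × 0.50 / 0.073² ≈ 126.18, so n₀ = 127.
Finite population correction with N = 200: n = n₀ / (1 + (n₀−1)/N) = 127 / (1 + 126/200) = 127 / 1.6300 ≈ 77.91.
Rounding up, n = 78.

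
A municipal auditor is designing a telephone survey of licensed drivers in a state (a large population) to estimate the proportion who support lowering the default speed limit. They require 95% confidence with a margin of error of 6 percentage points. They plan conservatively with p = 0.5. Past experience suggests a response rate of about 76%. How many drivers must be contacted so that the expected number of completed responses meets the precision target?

For 95% confidence, z = 1.960.
Completed interviews needed: n₀ = 1.960² × 0.2500 / 0.060² ≈ 266.78 → 267.
At a 76% response rate, contacts needed = 267 / 0.76 ≈ 351.32 → 352.

352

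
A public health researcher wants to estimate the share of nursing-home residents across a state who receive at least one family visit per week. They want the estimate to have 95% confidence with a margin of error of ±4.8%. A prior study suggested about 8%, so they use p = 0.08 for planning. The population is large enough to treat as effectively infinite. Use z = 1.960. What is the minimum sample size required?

With p = 0.08, p(1−p) = 0.0736.
n = z²·p(1−p)/E² = 1.960² × 0.0736 / 0.048² = 3.8416 × 0.0736 / 0.002304 ≈ 122.72.
Rounding up gives n = 123.

123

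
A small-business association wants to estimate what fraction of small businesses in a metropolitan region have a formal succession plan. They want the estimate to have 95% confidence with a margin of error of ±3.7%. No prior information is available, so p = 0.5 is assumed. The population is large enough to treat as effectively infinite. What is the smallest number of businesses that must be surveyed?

702

For 95% confidence, z = 1.960.
With p = 0.5, p(1−p) = 0.25.
n = z²·p(1−p)/E² = 1.960² × 0.2500 / 0.037² = 3.8416 × 0.2500 / 0.001369 ≈ 701.53.
Rounding up gives n = 702.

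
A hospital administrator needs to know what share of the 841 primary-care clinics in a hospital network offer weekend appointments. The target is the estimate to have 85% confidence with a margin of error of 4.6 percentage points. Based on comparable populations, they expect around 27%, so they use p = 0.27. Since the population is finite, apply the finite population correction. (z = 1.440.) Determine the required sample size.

158

Unadjusted: n₀ = 1.440² × 0.27 × 0.73 / 0.046² ≈ 193.15, so n₀ = 194.
Finite population correction with N = 841: n = n₀ / (1 + (n₀−1)/N) = 194 / (1 + 193/841) = 194 / 1.2295 ≈ 157.79.
Rounding up, n = 158.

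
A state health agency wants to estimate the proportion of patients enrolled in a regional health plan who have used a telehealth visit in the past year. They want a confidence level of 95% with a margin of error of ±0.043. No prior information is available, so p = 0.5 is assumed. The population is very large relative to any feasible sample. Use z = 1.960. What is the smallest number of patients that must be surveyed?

With p = 0.5, p(1−p) = 0.25.
n = z²·p(1−p)/E² = 1.960² × 0.2500 / 0.043² = 3.8416 × 0.2500 / 0.001849 ≈ 519.42.
Rounding up gives n = 520.

520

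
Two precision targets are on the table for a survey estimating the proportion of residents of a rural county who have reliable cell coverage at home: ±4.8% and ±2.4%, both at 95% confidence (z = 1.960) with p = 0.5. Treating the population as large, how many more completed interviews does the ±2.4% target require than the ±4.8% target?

At ±4.8%: n = 1.960² × 0.2500 / 0.048² ≈ 416.84 → 417.
At ±2.4%: n = 1.960² × 0.2500 / 0.024² ≈ 1667.36 → 1668.
Additional respondents: 1668 − 417 = 1251.

1251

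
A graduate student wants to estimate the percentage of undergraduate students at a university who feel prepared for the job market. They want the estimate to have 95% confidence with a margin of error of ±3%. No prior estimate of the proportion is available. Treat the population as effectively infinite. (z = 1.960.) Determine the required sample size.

1068

With no prior estimate, use p = 0.5, giving p(1−p) = 0.25.
n = z²·p(1−p)/E² = 1.960² × 0.2500 / 0.030² = 3.8416 × 0.2500 / 0.000900 ≈ 1067.11.
Rounding up gives n = 1068.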